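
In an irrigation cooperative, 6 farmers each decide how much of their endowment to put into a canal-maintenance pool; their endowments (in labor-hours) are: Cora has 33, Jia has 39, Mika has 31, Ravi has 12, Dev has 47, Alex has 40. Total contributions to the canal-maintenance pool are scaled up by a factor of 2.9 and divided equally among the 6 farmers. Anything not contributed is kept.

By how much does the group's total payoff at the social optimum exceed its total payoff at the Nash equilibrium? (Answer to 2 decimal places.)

383.80 labor-hours

The private return per contributed unit is 2.9/6 = 0.4833 < 1 for every player regardless of endowment, so the Nash equilibrium is zero contribution and the group total is Σ E_j = 33 + 39 + 31 + 12 + 47 + 40 = 202.
Each contributed unit returns 2.900 to the group, so the social optimum is full contribution by everyone: group total = 2.900 × 202 = 585.80.
Efficiency loss = (2.900 − 1) × 202 = 383.80.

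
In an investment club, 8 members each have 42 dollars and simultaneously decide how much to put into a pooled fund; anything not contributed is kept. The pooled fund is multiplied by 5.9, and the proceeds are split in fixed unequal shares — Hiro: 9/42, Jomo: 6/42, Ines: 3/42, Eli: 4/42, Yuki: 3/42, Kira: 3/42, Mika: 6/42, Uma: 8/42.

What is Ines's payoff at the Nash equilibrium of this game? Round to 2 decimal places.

77.40 dollars

Player j's private return per contributed unit is 5.9 × (j's share). Contributing is weakly dominant for j when that share is at least 1/5.9 = 0.1695, and contributing 0 is dominant otherwise.
Hiro and Uma are above the threshold, contributing 42 each; the remaining 6 contribute 0. Total contributed: 84.
Ines keeps 42 and receives 5.9 × 84 × 3/42 = 35.40 from the pooled fund, for a payoff of 77.40.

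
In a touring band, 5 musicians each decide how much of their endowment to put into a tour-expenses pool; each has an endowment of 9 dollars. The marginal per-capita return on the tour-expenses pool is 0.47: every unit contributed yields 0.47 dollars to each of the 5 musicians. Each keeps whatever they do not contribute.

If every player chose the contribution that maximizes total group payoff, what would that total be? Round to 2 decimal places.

105.75 dollars

Each contributed unit returns 2.350 to the group as a whole (0.47 to each of 5 players), which exceeds 1, so the social optimum is full contribution: group total = 2.350 × 45 = 105.75.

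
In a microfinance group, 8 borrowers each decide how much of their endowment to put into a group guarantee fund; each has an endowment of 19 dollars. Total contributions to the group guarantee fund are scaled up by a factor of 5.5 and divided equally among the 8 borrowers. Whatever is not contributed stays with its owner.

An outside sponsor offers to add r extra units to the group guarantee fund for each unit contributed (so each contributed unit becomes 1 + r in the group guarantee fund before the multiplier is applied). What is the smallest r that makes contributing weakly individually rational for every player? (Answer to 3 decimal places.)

0.455

With matching at rate r, one contributed unit becomes (1 + r) in the group guarantee fund and returns 5.5 × (1 + r) / 8 to the contributor.
Setting this equal to 1: 1 + r = 8/5.5 = 1.4545.
So the minimum matching rate is r = 1.4545 − 1 = 0.455.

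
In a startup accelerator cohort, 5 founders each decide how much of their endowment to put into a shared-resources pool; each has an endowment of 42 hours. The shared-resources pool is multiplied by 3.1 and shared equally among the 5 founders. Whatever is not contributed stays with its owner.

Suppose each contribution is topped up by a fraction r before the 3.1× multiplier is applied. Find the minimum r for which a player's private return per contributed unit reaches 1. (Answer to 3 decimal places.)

With matching at rate r, one contributed unit becomes (1 + r) in the shared-resources pool and returns 3.1 × (1 + r) / 5 to the contributor.
Setting this equal to 1: 1 + r = 5/3.1 = 1.6129.
So the minimum matching rate is r = 1.6129 − 1 = 0.613.

0.613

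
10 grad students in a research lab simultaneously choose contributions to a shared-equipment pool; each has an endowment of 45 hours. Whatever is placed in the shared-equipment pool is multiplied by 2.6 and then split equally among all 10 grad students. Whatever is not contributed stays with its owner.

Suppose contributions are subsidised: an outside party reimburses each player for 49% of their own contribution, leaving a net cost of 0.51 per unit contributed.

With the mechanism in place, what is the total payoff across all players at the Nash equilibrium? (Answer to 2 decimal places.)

Even with the mechanism, each unit contributed returns only (2.6/10) / 0.51 = 0.5098 per unit of net cost, so contributing nothing is still dominant.
Everyone keeps their endowment and the group total is 10 × 45 = 450.

450.00 hours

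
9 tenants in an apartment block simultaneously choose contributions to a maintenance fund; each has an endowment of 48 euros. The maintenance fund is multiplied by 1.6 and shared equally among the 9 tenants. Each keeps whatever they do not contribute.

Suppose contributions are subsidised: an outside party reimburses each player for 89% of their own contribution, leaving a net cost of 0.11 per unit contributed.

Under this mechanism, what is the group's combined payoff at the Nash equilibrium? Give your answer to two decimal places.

1075.68 euros

The effective private return per unit is now (1.6/9) / 0.11 = 1.6162 > 1, so every player's dominant strategy flips to full contribution.
So the Nash equilibrium is full contribution by all 9; the group earns 9 × (48 × 0.89 + 1.6 × 48) = 1075.68.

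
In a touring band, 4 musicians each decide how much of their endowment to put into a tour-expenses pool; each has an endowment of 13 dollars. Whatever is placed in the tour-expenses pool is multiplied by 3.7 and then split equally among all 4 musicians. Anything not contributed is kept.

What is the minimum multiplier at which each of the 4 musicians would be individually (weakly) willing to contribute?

A contributed unit returns (multiplier)/4 to its contributor.
This reaches 1 exactly when the multiplier is 4.

4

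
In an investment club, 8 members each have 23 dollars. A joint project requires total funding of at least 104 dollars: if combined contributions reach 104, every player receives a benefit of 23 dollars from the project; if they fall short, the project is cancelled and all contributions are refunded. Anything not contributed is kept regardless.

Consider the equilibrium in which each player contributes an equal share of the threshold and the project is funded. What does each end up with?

Equal share of the threshold: 104/8 = 13.
At this profile no one gains by cutting their contribution: any cut drops the total below 104, the project is cancelled, contributions are refunded, and the deviator ends with 23, which is less than 23 − 13 + 23 = 33. Contributing more than 13 just wastes the excess. So contributing exactly 13 is a best response.
Each player's payoff: 23 − 13 + 23 = 33.

33 dollars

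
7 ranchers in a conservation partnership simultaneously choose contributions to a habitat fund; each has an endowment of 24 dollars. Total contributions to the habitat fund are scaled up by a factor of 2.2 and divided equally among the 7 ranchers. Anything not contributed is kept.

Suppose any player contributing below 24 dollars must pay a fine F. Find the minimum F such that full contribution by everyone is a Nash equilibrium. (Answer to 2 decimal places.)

16.46 dollars

Given the others contribute fully, the best deviation is to contribute 0 (any partial contribution still incurs the fine and gives up units whose private return 0.3143 is below 1).
Deviating from 24 to 0 saves 24 dollars but forfeits the deviator's share of the drop in the habitat fund: 2.2/7 × 24 = 7.54.
So the deviation gain is 24 − 7.54 = 16.46, and the fine must be at least 16.46 dollars to wipe it out.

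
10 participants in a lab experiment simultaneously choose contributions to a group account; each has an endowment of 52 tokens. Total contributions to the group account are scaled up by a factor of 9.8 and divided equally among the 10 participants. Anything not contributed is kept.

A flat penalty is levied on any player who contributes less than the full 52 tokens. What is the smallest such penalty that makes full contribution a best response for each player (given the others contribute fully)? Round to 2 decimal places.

Given the others contribute fully, the best deviation is to contribute 0 (any partial contribution still incurs the fine and gives up units whose private return 0.9800 is below 1).
Deviating from 52 to 0 saves 52 tokens but forfeits the deviator's share of the drop in the group account: 9.8/10 × 52 = 50.96.
So the deviation gain is 52 − 50.96 = 1.04, and the fine must be at least 1.04 tokens to wipe it out.

1.04 tokens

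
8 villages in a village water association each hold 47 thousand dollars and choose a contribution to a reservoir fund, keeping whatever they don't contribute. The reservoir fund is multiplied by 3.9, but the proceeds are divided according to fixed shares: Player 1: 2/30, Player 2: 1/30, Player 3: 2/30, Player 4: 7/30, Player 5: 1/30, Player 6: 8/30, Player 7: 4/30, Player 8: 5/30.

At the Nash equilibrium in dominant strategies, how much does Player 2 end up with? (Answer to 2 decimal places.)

A player with share s gets back 3.9·s per unit contributed, so full contribution is dominant for anyone with s > 1/3.9 = 0.2564 and zero contribution is dominant for anyone below.
The only share above 0.2564 is Player 6's 8/30, contributing 47; the remaining 7 contribute 0. Total contributed: 47.
Player 2 keeps 47 and receives 3.9 × 47 × 1/30 = 6.11 from the reservoir fund, for a payoff of 53.11.

53.11 thousand dollars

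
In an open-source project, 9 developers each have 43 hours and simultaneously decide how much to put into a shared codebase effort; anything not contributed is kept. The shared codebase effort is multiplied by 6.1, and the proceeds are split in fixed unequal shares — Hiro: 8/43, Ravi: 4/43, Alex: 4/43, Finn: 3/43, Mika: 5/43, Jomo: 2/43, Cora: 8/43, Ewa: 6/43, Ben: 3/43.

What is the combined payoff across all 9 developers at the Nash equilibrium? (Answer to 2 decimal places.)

825.60 hours

A player with share s gets back 6.1·s per unit contributed, so full contribution is dominant for anyone with s > 1/6.1 = 0.1639 and zero contribution is dominant for anyone below.
The shares above 0.1639 belong to Hiro and Cora, contributing 43 each; the remaining 7 contribute 0. Total contributed: 86.
The shared codebase effort pays out 6.1 × 86 = 524.60 in total (split across the unequal shares, but the aggregate is all that matters for the group sum).
The 7 free-riders keep 43 each, adding 301. Group total = 301 + 524.60 = 825.60.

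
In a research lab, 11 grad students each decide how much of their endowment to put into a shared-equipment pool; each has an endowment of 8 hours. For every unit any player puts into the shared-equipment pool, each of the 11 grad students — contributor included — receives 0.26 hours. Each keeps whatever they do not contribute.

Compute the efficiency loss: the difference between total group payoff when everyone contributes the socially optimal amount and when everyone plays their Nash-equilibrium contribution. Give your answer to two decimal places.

163.68 hours

The private return per contributed unit is 0.26 < 1, so contributing 0 is dominant for every player. At the Nash equilibrium everyone keeps their 8, and the group total is 11 × 8 = 88.
Each contributed unit returns 2.860 to the group as a whole (0.26 to each of 11 players), which exceeds 1, so the social optimum is full contribution: group total = 2.860 × 88 = 251.68.
Efficiency loss = 251.68 − 88 = 163.68.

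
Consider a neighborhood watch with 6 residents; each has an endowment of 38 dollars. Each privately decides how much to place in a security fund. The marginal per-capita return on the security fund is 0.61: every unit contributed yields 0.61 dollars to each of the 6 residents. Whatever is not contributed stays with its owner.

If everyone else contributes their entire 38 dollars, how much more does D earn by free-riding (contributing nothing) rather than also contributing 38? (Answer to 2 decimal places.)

Switching from a contribution of 38 to 0 lets D keep an extra 38 dollars, but lowers the security fund by 38, which costs D their own share of that drop: 0.61 × 38 = 23.18.
Net gain = 38 − 23.18 = 14.82. The private return per contributed unit (0.61) is below 1, so free-riding is indeed the best response regardless of what the others do.

14.82 dollars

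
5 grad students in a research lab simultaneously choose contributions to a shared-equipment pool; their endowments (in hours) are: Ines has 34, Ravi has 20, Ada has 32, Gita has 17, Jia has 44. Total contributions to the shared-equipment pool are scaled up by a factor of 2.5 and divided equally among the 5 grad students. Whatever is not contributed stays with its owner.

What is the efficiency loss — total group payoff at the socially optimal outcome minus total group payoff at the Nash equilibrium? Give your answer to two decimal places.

The private return per contributed unit is 2.5/5 = 0.5000 < 1 for every player regardless of endowment, so the Nash equilibrium is zero contribution and the group total is Σ E_j = 34 + 20 + 32 + 17 + 44 = 147.
Each contributed unit returns 2.500 to the group, so the social optimum is full contribution by everyone: group total = 2.500 × 147 = 367.50.
Efficiency loss = (2.500 − 1) × 147 = 220.50.

220.50 hours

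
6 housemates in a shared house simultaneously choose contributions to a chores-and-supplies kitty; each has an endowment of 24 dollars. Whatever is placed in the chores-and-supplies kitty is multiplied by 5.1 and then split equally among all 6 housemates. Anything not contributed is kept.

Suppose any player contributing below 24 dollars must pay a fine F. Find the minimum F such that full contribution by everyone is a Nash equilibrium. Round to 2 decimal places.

3.60 dollars

Given the others contribute fully, the best deviation is to contribute 0 (any partial contribution still incurs the fine and gives up units whose private return 0.8500 is below 1).
Deviating from 24 to 0 saves 24 dollars but forfeits the deviator's share of the drop in the chores-and-supplies kitty: 5.1/6 × 24 = 20.40.
So the deviation gain is 24 − 20.40 = 3.60, and the fine must be at least 3.60 dollars to wipe it out.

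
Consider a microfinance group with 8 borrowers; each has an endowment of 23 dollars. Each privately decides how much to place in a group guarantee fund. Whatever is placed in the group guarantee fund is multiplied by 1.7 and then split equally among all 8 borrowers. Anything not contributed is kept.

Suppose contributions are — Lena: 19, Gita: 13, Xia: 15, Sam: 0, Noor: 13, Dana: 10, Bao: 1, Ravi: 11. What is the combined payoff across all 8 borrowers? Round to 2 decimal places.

241.40 dollars

Total contributed: 19 + 13 + 15 + 0 + 13 + 10 + 1 + 11 = 82; total kept: 8 × 23 − 82 = 102.
The group guarantee fund pays out 1.7 × 82 = 139.40 in aggregate.
Group total = 102 + 139.40 = 241.40.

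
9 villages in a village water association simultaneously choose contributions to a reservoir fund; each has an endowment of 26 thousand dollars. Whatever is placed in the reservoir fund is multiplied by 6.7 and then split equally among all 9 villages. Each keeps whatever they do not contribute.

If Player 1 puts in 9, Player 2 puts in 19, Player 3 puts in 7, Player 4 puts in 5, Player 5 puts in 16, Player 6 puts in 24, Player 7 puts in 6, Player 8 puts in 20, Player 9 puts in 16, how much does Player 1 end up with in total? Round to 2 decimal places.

107.82 thousand dollars

Total contributed: 9 + 19 + 7 + 5 + 16 + 24 + 6 + 20 + 16 = 122.
Each receives 6.7 × 122 / 9 = 90.82 from the reservoir fund.
Player 1 keeps 26 − 9 = 17, so Player 1's payoff is 17 + 90.82 = 107.82.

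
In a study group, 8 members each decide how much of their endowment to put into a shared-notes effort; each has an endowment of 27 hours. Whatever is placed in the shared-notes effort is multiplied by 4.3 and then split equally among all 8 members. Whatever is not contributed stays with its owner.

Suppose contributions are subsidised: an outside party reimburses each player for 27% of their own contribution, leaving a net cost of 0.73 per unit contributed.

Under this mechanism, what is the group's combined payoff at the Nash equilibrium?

216.00 hours

The effective private return is (4.3/8) / 0.73 = 0.7363, which is still under 1, so the mechanism doesn't change anyone's dominant strategy: zero contribution.
At the Nash equilibrium no one contributes; group total payoff = 8 × 27 = 216.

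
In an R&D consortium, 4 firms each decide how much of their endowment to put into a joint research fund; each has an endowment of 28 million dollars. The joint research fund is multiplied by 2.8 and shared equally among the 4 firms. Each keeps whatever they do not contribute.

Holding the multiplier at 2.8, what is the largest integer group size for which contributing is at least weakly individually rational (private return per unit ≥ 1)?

2

Private return per unit is 2.8/(group size), which is ≥ 1 whenever the group size is ≤ 2.8.
The largest such integer is 2.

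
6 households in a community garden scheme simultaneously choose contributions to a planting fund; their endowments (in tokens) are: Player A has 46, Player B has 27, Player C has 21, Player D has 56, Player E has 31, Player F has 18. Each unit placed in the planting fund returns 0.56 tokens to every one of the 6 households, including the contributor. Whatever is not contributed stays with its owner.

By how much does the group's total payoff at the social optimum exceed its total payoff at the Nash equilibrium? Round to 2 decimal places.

469.64 tokens

The private return per contributed unit is 0.56 < 1 for everyone, so the Nash equilibrium is zero contribution and the group total is Σ E_j = 46 + 27 + 21 + 56 + 31 + 18 = 199.
Each contributed unit returns 3.360 to the group, so the social optimum is full contribution by everyone: group total = 3.360 × 199 = 668.64.
Efficiency loss = (3.360 − 1) × 199 = 469.64.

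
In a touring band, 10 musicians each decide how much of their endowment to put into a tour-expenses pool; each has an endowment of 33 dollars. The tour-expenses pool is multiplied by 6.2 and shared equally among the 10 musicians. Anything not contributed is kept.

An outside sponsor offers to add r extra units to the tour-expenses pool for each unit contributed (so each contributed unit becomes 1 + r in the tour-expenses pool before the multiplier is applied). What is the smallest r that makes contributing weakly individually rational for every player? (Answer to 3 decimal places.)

0.613

With matching at rate r, one contributed unit becomes (1 + r) in the tour-expenses pool and returns 6.2 × (1 + r) / 10 to the contributor.
Setting this equal to 1: 1 + r = 10/6.2 = 1.6129.
So the minimum matching rate is r = 1.6129 − 1 = 0.613.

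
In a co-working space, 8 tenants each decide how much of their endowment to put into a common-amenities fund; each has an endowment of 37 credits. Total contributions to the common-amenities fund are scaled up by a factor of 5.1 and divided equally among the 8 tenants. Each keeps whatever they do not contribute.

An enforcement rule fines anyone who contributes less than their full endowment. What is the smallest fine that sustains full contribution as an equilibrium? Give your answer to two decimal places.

Given the others contribute fully, the best deviation is to contribute 0 (any partial contribution still incurs the fine and gives up units whose private return 0.6375 is below 1).
Deviating from 37 to 0 saves 37 credits but forfeits the deviator's share of the drop in the common-amenities fund: 5.1/8 × 37 = 23.59.
So the deviation gain is 37 − 23.59 = 13.41, and the fine must be at least 13.41 credits to wipe it out.

13.41 credits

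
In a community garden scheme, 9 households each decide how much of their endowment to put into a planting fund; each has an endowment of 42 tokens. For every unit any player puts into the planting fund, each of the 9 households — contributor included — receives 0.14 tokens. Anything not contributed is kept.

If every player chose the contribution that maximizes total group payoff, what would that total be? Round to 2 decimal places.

476.28 tokens

Each contributed unit returns 1.260 to the group as a whole (0.14 to each of 9 players), which exceeds 1, so the social optimum is full contribution: group total = 1.260 × 378 = 476.28.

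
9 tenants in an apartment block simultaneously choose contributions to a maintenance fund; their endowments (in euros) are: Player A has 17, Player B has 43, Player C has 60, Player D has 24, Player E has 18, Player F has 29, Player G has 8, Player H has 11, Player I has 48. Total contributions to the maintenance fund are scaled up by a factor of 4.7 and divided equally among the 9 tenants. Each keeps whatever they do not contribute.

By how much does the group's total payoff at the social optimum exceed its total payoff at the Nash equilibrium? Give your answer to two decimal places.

954.60 euros

The private return per contributed unit is 4.7/9 = 0.5222 < 1 for every player regardless of endowment, so the Nash equilibrium is zero contribution and the group total is Σ E_j = 17 + 43 + 60 + 24 + 18 + 29 + 8 + 11 + 48 = 258.
Each contributed unit returns 4.700 to the group, so the social optimum is full contribution by everyone: group total = 4.700 × 258 = 1212.60.
Efficiency loss = (4.700 − 1) × 258 = 954.60.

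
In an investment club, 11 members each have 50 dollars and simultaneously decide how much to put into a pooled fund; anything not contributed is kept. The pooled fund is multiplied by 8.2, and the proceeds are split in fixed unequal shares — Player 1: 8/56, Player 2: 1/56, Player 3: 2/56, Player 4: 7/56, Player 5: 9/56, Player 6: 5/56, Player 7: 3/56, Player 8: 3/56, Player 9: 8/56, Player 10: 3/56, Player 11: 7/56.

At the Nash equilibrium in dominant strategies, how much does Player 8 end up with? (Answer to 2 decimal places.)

For player j, contributing a unit is worthwhile iff 8.2 × (j's share) ≥ 1, i.e. iff j's share is at least 0.1220.
The shares above 0.1220 belong to Player 1, Player 4, Player 5, Player 9 and Player 11, contributing 50 each; the remaining 6 contribute 0. Total contributed: 250.
Player 8 keeps 50 and receives 8.2 × 250 × 3/56 = 109.82 from the pooled fund, for a payoff of 159.82.

159.82 dollars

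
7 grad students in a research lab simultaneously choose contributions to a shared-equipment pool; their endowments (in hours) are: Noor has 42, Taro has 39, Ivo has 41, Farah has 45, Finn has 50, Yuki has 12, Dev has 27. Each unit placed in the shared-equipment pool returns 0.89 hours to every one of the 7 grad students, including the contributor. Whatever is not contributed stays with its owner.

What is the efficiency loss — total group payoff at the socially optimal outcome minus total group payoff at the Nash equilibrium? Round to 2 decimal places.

1338.88 hours

The private return per contributed unit is 0.89 < 1 for everyone, so the Nash equilibrium is zero contribution and the group total is Σ E_j = 42 + 39 + 41 + 45 + 50 + 12 + 27 = 256.
Each contributed unit returns 6.230 to the group, so the social optimum is full contribution by everyone: group total = 6.230 × 256 = 1594.88.
Efficiency loss = (6.230 − 1) × 256 = 1338.88.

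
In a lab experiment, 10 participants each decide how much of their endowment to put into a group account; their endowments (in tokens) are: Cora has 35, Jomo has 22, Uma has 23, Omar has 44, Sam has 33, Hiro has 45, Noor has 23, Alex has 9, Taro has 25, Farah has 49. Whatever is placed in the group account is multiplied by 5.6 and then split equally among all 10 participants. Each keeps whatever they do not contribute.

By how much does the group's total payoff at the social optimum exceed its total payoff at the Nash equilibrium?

The private return per contributed unit is 5.6/10 = 0.5600 < 1 for every player regardless of endowment, so the Nash equilibrium is zero contribution and the group total is Σ E_j = 35 + 22 + 23 + 44 + 33 + 45 + 23 + 9 + 25 + 49 = 308.
Each contributed unit returns 5.600 to the group, so the social optimum is full contribution by everyone: group total = 5.600 × 308 = 1724.80.
Efficiency loss = (5.600 − 1) × 308 = 1416.80.

1416.80 tokens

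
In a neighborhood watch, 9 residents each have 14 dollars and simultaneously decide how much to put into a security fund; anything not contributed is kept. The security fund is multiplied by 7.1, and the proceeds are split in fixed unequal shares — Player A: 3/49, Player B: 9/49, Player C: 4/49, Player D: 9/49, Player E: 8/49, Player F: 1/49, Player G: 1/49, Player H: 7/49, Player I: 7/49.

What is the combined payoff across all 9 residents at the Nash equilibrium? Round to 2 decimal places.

553.00 dollars

A player with share s gets back 7.1·s per unit contributed, so full contribution is dominant for anyone with s > 1/7.1 = 0.1408 and zero contribution is dominant for anyone below.
Player B, Player D, Player E, Player H and Player I are above the threshold, contributing 14 each; the remaining 4 contribute 0. Total contributed: 70.
The security fund pays out 7.1 × 70 = 497.00 in total (split across the unequal shares, but the aggregate is all that matters for the group sum).
The 4 free-riders keep 14 each, adding 56. Group total = 56 + 497.00 = 553.00.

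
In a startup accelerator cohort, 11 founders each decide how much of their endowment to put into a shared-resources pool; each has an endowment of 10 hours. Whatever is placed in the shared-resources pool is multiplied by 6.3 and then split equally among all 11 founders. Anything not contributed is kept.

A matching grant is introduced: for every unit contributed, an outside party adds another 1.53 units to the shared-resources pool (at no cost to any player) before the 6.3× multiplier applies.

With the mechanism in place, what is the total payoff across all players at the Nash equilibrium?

1753.29 hours

With the mechanism, a contributed unit returns 6.3 × 2.53 / 11 = 1.4490 per unit of net cost to the contributor — now above 1 — so contributing fully is weakly dominant for every player.
So the Nash equilibrium is full contribution by all 11; the group earns 6.3 × 2.53 × 110 = 1753.29.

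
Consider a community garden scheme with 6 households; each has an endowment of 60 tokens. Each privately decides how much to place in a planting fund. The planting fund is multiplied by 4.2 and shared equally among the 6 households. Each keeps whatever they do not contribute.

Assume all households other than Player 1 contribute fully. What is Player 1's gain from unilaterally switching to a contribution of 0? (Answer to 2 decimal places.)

18.00 tokens

Switching from a contribution of 60 to 0 lets Player 1 keep an extra 60 tokens, but lowers the planting fund by 60, which costs Player 1 their own share of that drop: 4.2/6 × 60 = 42.00.
Net gain = 60 − 42.00 = 18.00. The private return per contributed unit (0.7000) is below 1, so free-riding is indeed the best response regardless of what the others do.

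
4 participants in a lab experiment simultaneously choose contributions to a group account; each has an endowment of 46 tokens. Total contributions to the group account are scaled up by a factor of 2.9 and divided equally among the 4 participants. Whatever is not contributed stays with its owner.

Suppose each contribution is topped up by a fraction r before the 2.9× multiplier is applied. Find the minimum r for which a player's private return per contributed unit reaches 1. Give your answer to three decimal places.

0.379

With matching at rate r, one contributed unit becomes (1 + r) in the group account and returns 2.9 × (1 + r) / 4 to the contributor.
Setting this equal to 1: 1 + r = 4/2.9 = 1.3793.
So the minimum matching rate is r = 1.3793 − 1 = 0.379.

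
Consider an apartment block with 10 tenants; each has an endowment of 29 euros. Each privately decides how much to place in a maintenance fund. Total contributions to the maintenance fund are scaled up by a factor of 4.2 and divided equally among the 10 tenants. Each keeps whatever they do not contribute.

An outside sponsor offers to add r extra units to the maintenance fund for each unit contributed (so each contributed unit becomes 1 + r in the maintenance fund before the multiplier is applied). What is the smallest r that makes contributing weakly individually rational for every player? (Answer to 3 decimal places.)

1.381

With matching at rate r, one contributed unit becomes (1 + r) in the maintenance fund and returns 4.2 × (1 + r) / 10 to the contributor.
Setting this equal to 1: 1 + r = 10/4.2 = 2.3810.
So the minimum matching rate is r = 2.3810 − 1 = 1.381.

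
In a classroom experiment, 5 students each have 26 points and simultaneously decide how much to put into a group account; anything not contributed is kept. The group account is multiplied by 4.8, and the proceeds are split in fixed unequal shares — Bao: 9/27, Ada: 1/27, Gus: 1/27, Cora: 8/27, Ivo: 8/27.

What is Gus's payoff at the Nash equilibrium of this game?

Each unit j contributes comes back to j as 4.8 × (j's share), so j prefers to contribute only if that share exceeds 1/4.8 = 0.2083; otherwise keeping the unit dominates.
Bao, Cora and Ivo clear that bar, contributing 26 each; the remaining 2 contribute 0. Total contributed: 78.
Gus keeps 26 and receives 4.8 × 78 × 1/27 = 13.87 from the group account, for a payoff of 39.87.

39.87 points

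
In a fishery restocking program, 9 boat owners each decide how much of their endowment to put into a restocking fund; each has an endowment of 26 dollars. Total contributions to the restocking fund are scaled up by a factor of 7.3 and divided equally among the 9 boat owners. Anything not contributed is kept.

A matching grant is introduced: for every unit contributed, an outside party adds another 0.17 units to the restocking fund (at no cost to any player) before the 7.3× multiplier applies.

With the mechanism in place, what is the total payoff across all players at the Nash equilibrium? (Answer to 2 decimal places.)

234.00 dollars

With the mechanism, a contributed unit returns 7.3 × 1.17 / 9 = 0.9490 per unit of net cost — still below 1 — so contributing 0 remains dominant for every player.
At the Nash equilibrium no one contributes; group total payoff = 9 × 26 = 234.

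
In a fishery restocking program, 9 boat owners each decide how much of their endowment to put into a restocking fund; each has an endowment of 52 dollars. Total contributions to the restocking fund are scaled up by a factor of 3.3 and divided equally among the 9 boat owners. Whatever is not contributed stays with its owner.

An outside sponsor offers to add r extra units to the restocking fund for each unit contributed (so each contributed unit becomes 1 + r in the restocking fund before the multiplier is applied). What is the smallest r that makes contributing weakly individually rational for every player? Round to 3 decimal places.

With matching at rate r, one contributed unit becomes (1 + r) in the restocking fund and returns 3.3 × (1 + r) / 9 to the contributor.
Setting this equal to 1: 1 + r = 9/3.3 = 2.7273.
So the minimum matching rate is r = 2.7273 − 1 = 1.727.

1.727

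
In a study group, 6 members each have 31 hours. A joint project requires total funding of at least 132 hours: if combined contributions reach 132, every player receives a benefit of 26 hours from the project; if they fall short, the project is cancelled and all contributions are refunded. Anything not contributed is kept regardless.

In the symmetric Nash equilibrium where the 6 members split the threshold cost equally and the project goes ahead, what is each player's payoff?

Equal share of the threshold: 132/6 = 22.
At this profile no one gains by cutting their contribution: any cut drops the total below 132, the project is cancelled, contributions are refunded, and the deviator ends with 31, which is less than 31 − 22 + 26 = 35. Contributing more than 22 just wastes the excess. So contributing exactly 22 is a best response.
Each player's payoff: 31 − 22 + 26 = 35.

35 hours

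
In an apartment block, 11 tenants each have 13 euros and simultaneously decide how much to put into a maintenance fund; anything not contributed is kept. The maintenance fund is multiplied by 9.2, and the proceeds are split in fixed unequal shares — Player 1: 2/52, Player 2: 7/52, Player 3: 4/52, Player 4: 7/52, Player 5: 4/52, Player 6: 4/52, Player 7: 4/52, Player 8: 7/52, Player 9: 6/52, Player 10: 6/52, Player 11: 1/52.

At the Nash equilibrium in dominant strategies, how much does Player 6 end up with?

59.00 euros

Each unit j contributes comes back to j as 9.2 × (j's share), so j prefers to contribute only if that share exceeds 1/9.2 = 0.1087; otherwise keeping the unit dominates.
The shares above 0.1087 belong to Player 2, Player 4, Player 8, Player 9 and Player 10, contributing 13 each; the remaining 6 contribute 0. Total contributed: 65.
Player 6 keeps 13 and receives 9.2 × 65 × 4/52 = 46.00 from the maintenance fund, for a payoff of 59.00.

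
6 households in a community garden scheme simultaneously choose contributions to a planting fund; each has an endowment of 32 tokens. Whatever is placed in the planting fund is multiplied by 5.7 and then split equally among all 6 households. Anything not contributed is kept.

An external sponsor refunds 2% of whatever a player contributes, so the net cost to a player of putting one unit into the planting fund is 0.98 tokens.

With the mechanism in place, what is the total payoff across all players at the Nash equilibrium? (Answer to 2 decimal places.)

With the mechanism, a contributed unit returns (5.7/6) / 0.98 = 0.9694 per unit of net cost — still below 1 — so contributing 0 remains dominant for every player.
At the Nash equilibrium no one contributes; group total payoff = 6 × 32 = 192.

192.00 tokens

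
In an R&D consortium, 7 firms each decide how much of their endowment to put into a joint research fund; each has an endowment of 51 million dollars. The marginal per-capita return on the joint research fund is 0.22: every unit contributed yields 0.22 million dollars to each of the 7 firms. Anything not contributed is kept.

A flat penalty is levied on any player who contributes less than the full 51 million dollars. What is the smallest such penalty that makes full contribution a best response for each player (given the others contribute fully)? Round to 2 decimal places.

Given the others contribute fully, the best deviation is to contribute 0 (any partial contribution still incurs the fine and gives up units whose private return 0.22 is below 1).
Deviating from 51 to 0 saves 51 million dollars but forfeits the deviator's share of the drop in the joint research fund: 0.22 × 51 = 11.22.
So the deviation gain is 51 − 11.22 = 39.78, and the fine must be at least 39.78 million dollars to wipe it out.

39.78 million dollars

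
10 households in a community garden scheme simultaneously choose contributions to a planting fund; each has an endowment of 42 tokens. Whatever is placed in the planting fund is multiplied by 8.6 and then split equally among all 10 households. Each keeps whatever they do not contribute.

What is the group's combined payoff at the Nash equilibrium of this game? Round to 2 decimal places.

420.00 tokens

Each contributed unit returns 8.6/10 = 0.8600 to its contributor — below 1 — so contributing 0 is dominant for every player. At the Nash equilibrium everyone keeps their 42, and the group total is 10 × 42 = 420.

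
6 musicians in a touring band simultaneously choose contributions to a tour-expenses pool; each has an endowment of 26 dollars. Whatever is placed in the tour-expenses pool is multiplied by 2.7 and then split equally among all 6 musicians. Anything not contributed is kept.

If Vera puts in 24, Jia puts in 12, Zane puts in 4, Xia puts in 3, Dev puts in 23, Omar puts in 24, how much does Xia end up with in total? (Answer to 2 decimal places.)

63.50 dollars

Total contributed: 24 + 12 + 4 + 3 + 23 + 24 = 90.
Each receives 2.7 × 90 / 6 = 40.50 from the tour-expenses pool.
Xia keeps 26 − 3 = 23, so Xia's payoff is 23 + 40.50 = 63.50.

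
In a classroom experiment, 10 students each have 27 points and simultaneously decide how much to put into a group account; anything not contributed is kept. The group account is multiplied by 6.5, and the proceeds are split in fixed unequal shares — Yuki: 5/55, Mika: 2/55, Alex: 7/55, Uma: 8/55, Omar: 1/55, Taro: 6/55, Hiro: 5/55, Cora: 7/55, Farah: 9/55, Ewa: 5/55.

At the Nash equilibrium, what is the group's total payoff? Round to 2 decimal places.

Player j's private return per contributed unit is 6.5 × (j's share). Contributing is weakly dominant for j when that share is at least 1/6.5 = 0.1538, and contributing 0 is dominant otherwise.
Only Farah (9/55) clears that bar, contributing 27; the remaining 9 contribute 0. Total contributed: 27.
The group account pays out 6.5 × 27 = 175.50 in total (split across the unequal shares, but the aggregate is all that matters for the group sum).
The 9 free-riders keep 27 each, adding 243. Group total = 243 + 175.50 = 418.50.

418.50 points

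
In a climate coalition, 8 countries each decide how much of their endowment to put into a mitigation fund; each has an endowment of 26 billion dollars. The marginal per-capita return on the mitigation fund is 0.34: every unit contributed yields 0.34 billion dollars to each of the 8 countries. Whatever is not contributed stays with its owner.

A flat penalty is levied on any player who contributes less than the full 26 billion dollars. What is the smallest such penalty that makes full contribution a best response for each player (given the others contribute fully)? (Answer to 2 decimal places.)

17.16 billion dollars

Given the others contribute fully, the best deviation is to contribute 0 (any partial contribution still incurs the fine and gives up units whose private return 0.34 is below 1).
Deviating from 26 to 0 saves 26 billion dollars but forfeits the deviator's share of the drop in the mitigation fund: 0.34 × 26 = 8.84.
So the deviation gain is 26 − 8.84 = 17.16, and the fine must be at least 17.16 billion dollars to wipe it out.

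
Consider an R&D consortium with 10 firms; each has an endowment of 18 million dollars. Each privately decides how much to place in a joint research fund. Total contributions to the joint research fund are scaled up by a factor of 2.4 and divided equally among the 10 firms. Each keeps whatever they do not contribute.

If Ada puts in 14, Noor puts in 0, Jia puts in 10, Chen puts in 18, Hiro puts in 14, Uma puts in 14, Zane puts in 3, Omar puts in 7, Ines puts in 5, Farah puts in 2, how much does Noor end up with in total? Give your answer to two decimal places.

38.88 million dollars

Total contributed: 14 + 0 + 10 + 18 + 14 + 14 + 3 + 7 + 5 + 2 = 87.
Each receives 2.4 × 87 / 10 = 20.88 from the joint research fund.
Noor keeps 18 − 0 = 18, so Noor's payoff is 18 + 20.88 = 38.88.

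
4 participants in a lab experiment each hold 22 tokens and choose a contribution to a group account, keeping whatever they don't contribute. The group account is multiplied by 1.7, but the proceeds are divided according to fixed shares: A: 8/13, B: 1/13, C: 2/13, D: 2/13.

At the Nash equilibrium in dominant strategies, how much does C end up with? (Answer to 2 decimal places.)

Each unit j contributes comes back to j as 1.7 × (j's share), so j prefers to contribute only if that share exceeds 1/1.7 = 0.5882; otherwise keeping the unit dominates.
Only A (8/13) clears that bar, contributing 22; the remaining 3 contribute 0. Total contributed: 22.
C keeps 22 and receives 1.7 × 22 × 2/13 = 5.75 from the group account, for a payoff of 27.75.

27.75 tokens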